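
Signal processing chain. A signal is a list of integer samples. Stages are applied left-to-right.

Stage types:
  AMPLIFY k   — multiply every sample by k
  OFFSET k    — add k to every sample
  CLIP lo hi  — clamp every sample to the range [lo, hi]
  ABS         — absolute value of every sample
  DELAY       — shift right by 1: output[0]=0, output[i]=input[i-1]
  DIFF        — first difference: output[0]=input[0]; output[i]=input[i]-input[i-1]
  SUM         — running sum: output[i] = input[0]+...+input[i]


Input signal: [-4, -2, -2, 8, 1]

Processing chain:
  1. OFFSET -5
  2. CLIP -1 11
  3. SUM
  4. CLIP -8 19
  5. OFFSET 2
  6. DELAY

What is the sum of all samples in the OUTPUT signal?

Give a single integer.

Answer: 2

Derivation:
Input: [-4, -2, -2, 8, 1]
Stage 1 (OFFSET -5): -4+-5=-9, -2+-5=-7, -2+-5=-7, 8+-5=3, 1+-5=-4 -> [-9, -7, -7, 3, -4]
Stage 2 (CLIP -1 11): clip(-9,-1,11)=-1, clip(-7,-1,11)=-1, clip(-7,-1,11)=-1, clip(3,-1,11)=3, clip(-4,-1,11)=-1 -> [-1, -1, -1, 3, -1]
Stage 3 (SUM): sum[0..0]=-1, sum[0..1]=-2, sum[0..2]=-3, sum[0..3]=0, sum[0..4]=-1 -> [-1, -2, -3, 0, -1]
Stage 4 (CLIP -8 19): clip(-1,-8,19)=-1, clip(-2,-8,19)=-2, clip(-3,-8,19)=-3, clip(0,-8,19)=0, clip(-1,-8,19)=-1 -> [-1, -2, -3, 0, -1]
Stage 5 (OFFSET 2): -1+2=1, -2+2=0, -3+2=-1, 0+2=2, -1+2=1 -> [1, 0, -1, 2, 1]
Stage 6 (DELAY): [0, 1, 0, -1, 2] = [0, 1, 0, -1, 2] -> [0, 1, 0, -1, 2]
Output sum: 2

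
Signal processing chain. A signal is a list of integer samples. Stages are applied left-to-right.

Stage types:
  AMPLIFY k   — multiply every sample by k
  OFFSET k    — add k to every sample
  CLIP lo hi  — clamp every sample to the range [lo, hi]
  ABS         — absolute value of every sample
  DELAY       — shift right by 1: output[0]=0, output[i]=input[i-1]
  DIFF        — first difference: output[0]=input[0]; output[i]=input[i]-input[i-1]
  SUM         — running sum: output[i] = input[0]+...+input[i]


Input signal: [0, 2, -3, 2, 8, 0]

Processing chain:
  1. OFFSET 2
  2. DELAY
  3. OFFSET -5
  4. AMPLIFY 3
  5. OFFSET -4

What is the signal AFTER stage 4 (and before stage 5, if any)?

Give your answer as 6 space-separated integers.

Input: [0, 2, -3, 2, 8, 0]
Stage 1 (OFFSET 2): 0+2=2, 2+2=4, -3+2=-1, 2+2=4, 8+2=10, 0+2=2 -> [2, 4, -1, 4, 10, 2]
Stage 2 (DELAY): [0, 2, 4, -1, 4, 10] = [0, 2, 4, -1, 4, 10] -> [0, 2, 4, -1, 4, 10]
Stage 3 (OFFSET -5): 0+-5=-5, 2+-5=-3, 4+-5=-1, -1+-5=-6, 4+-5=-1, 10+-5=5 -> [-5, -3, -1, -6, -1, 5]
Stage 4 (AMPLIFY 3): -5*3=-15, -3*3=-9, -1*3=-3, -6*3=-18, -1*3=-3, 5*3=15 -> [-15, -9, -3, -18, -3, 15]

Answer: -15 -9 -3 -18 -3 15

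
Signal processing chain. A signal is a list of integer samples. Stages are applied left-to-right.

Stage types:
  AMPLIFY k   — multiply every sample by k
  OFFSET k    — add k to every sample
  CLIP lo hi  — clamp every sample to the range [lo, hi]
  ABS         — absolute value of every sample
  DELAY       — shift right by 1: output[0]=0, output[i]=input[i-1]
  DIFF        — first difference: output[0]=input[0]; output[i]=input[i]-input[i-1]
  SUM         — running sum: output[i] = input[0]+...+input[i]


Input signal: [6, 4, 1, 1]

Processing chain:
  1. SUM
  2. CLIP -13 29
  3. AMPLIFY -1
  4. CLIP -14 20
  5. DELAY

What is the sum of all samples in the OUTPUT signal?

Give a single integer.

Input: [6, 4, 1, 1]
Stage 1 (SUM): sum[0..0]=6, sum[0..1]=10, sum[0..2]=11, sum[0..3]=12 -> [6, 10, 11, 12]
Stage 2 (CLIP -13 29): clip(6,-13,29)=6, clip(10,-13,29)=10, clip(11,-13,29)=11, clip(12,-13,29)=12 -> [6, 10, 11, 12]
Stage 3 (AMPLIFY -1): 6*-1=-6, 10*-1=-10, 11*-1=-11, 12*-1=-12 -> [-6, -10, -11, -12]
Stage 4 (CLIP -14 20): clip(-6,-14,20)=-6, clip(-10,-14,20)=-10, clip(-11,-14,20)=-11, clip(-12,-14,20)=-12 -> [-6, -10, -11, -12]
Stage 5 (DELAY): [0, -6, -10, -11] = [0, -6, -10, -11] -> [0, -6, -10, -11]
Output sum: -27

Answer: -27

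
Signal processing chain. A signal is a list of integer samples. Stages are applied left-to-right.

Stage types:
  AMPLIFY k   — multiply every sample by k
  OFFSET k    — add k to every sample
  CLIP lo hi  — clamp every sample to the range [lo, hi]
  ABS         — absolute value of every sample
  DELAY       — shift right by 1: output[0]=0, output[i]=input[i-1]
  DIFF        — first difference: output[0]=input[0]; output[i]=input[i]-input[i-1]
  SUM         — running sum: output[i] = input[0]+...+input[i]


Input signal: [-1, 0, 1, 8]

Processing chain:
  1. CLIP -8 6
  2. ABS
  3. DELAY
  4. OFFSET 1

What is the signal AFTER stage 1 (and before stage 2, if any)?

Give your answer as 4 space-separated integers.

Input: [-1, 0, 1, 8]
Stage 1 (CLIP -8 6): clip(-1,-8,6)=-1, clip(0,-8,6)=0, clip(1,-8,6)=1, clip(8,-8,6)=6 -> [-1, 0, 1, 6]

Answer: -1 0 1 6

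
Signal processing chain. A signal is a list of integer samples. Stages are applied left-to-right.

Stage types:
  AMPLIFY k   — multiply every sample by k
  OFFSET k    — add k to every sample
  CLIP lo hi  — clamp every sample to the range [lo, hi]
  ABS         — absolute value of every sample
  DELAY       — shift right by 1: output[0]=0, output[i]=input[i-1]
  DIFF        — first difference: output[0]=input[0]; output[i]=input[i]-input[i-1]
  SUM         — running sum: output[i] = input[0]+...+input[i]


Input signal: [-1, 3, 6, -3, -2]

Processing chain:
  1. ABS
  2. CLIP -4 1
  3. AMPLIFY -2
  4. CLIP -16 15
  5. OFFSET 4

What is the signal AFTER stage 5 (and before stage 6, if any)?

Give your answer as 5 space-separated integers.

Input: [-1, 3, 6, -3, -2]
Stage 1 (ABS): |-1|=1, |3|=3, |6|=6, |-3|=3, |-2|=2 -> [1, 3, 6, 3, 2]
Stage 2 (CLIP -4 1): clip(1,-4,1)=1, clip(3,-4,1)=1, clip(6,-4,1)=1, clip(3,-4,1)=1, clip(2,-4,1)=1 -> [1, 1, 1, 1, 1]
Stage 3 (AMPLIFY -2): 1*-2=-2, 1*-2=-2, 1*-2=-2, 1*-2=-2, 1*-2=-2 -> [-2, -2, -2, -2, -2]
Stage 4 (CLIP -16 15): clip(-2,-16,15)=-2, clip(-2,-16,15)=-2, clip(-2,-16,15)=-2, clip(-2,-16,15)=-2, clip(-2,-16,15)=-2 -> [-2, -2, -2, -2, -2]
Stage 5 (OFFSET 4): -2+4=2, -2+4=2, -2+4=2, -2+4=2, -2+4=2 -> [2, 2, 2, 2, 2]

Answer: 2 2 2 2 2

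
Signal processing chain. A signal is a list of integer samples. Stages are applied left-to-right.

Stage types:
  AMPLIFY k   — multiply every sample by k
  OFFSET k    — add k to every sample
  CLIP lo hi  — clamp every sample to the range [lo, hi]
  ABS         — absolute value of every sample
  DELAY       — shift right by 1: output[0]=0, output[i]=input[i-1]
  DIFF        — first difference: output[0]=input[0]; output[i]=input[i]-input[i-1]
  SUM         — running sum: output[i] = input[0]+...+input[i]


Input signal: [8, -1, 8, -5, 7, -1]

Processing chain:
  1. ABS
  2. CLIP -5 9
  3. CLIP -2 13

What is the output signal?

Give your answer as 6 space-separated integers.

Answer: 8 1 8 5 7 1

Derivation:
Input: [8, -1, 8, -5, 7, -1]
Stage 1 (ABS): |8|=8, |-1|=1, |8|=8, |-5|=5, |7|=7, |-1|=1 -> [8, 1, 8, 5, 7, 1]
Stage 2 (CLIP -5 9): clip(8,-5,9)=8, clip(1,-5,9)=1, clip(8,-5,9)=8, clip(5,-5,9)=5, clip(7,-5,9)=7, clip(1,-5,9)=1 -> [8, 1, 8, 5, 7, 1]
Stage 3 (CLIP -2 13): clip(8,-2,13)=8, clip(1,-2,13)=1, clip(8,-2,13)=8, clip(5,-2,13)=5, clip(7,-2,13)=7, clip(1,-2,13)=1 -> [8, 1, 8, 5, 7, 1]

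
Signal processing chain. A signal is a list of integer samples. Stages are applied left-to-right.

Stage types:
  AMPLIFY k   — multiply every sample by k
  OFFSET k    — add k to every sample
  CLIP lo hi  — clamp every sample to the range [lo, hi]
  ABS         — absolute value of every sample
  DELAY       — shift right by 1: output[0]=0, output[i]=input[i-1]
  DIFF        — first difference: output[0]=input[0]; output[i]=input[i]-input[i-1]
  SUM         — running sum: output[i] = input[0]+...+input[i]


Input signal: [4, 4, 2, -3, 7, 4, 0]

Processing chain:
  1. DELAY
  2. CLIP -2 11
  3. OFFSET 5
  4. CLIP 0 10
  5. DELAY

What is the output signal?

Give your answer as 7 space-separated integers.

Answer: 0 5 9 9 7 3 10

Derivation:
Input: [4, 4, 2, -3, 7, 4, 0]
Stage 1 (DELAY): [0, 4, 4, 2, -3, 7, 4] = [0, 4, 4, 2, -3, 7, 4] -> [0, 4, 4, 2, -3, 7, 4]
Stage 2 (CLIP -2 11): clip(0,-2,11)=0, clip(4,-2,11)=4, clip(4,-2,11)=4, clip(2,-2,11)=2, clip(-3,-2,11)=-2, clip(7,-2,11)=7, clip(4,-2,11)=4 -> [0, 4, 4, 2, -2, 7, 4]
Stage 3 (OFFSET 5): 0+5=5, 4+5=9, 4+5=9, 2+5=7, -2+5=3, 7+5=12, 4+5=9 -> [5, 9, 9, 7, 3, 12, 9]
Stage 4 (CLIP 0 10): clip(5,0,10)=5, clip(9,0,10)=9, clip(9,0,10)=9, clip(7,0,10)=7, clip(3,0,10)=3, clip(12,0,10)=10, clip(9,0,10)=9 -> [5, 9, 9, 7, 3, 10, 9]
Stage 5 (DELAY): [0, 5, 9, 9, 7, 3, 10] = [0, 5, 9, 9, 7, 3, 10] -> [0, 5, 9, 9, 7, 3, 10]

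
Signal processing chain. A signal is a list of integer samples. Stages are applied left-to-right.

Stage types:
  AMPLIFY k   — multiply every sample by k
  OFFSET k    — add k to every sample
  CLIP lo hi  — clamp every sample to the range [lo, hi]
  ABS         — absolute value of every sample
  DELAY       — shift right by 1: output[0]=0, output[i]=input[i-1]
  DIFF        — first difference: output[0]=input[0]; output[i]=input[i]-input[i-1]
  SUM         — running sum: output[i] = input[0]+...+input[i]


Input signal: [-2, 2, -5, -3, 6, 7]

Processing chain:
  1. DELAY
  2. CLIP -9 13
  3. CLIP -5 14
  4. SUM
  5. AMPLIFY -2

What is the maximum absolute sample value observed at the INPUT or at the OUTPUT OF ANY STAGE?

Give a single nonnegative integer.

Input: [-2, 2, -5, -3, 6, 7] (max |s|=7)
Stage 1 (DELAY): [0, -2, 2, -5, -3, 6] = [0, -2, 2, -5, -3, 6] -> [0, -2, 2, -5, -3, 6] (max |s|=6)
Stage 2 (CLIP -9 13): clip(0,-9,13)=0, clip(-2,-9,13)=-2, clip(2,-9,13)=2, clip(-5,-9,13)=-5, clip(-3,-9,13)=-3, clip(6,-9,13)=6 -> [0, -2, 2, -5, -3, 6] (max |s|=6)
Stage 3 (CLIP -5 14): clip(0,-5,14)=0, clip(-2,-5,14)=-2, clip(2,-5,14)=2, clip(-5,-5,14)=-5, clip(-3,-5,14)=-3, clip(6,-5,14)=6 -> [0, -2, 2, -5, -3, 6] (max |s|=6)
Stage 4 (SUM): sum[0..0]=0, sum[0..1]=-2, sum[0..2]=0, sum[0..3]=-5, sum[0..4]=-8, sum[0..5]=-2 -> [0, -2, 0, -5, -8, -2] (max |s|=8)
Stage 5 (AMPLIFY -2): 0*-2=0, -2*-2=4, 0*-2=0, -5*-2=10, -8*-2=16, -2*-2=4 -> [0, 4, 0, 10, 16, 4] (max |s|=16)
Overall max amplitude: 16

Answer: 16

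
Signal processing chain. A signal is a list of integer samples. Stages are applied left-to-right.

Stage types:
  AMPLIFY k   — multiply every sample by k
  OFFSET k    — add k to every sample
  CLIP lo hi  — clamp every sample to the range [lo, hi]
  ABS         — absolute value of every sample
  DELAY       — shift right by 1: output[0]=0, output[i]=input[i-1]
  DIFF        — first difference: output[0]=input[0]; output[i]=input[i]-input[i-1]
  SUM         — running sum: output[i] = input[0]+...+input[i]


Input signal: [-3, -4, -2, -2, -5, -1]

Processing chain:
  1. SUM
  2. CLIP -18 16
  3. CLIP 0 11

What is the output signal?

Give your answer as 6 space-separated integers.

Answer: 0 0 0 0 0 0

Derivation:
Input: [-3, -4, -2, -2, -5, -1]
Stage 1 (SUM): sum[0..0]=-3, sum[0..1]=-7, sum[0..2]=-9, sum[0..3]=-11, sum[0..4]=-16, sum[0..5]=-17 -> [-3, -7, -9, -11, -16, -17]
Stage 2 (CLIP -18 16): clip(-3,-18,16)=-3, clip(-7,-18,16)=-7, clip(-9,-18,16)=-9, clip(-11,-18,16)=-11, clip(-16,-18,16)=-16, clip(-17,-18,16)=-17 -> [-3, -7, -9, -11, -16, -17]
Stage 3 (CLIP 0 11): clip(-3,0,11)=0, clip(-7,0,11)=0, clip(-9,0,11)=0, clip(-11,0,11)=0, clip(-16,0,11)=0, clip(-17,0,11)=0 -> [0, 0, 0, 0, 0, 0]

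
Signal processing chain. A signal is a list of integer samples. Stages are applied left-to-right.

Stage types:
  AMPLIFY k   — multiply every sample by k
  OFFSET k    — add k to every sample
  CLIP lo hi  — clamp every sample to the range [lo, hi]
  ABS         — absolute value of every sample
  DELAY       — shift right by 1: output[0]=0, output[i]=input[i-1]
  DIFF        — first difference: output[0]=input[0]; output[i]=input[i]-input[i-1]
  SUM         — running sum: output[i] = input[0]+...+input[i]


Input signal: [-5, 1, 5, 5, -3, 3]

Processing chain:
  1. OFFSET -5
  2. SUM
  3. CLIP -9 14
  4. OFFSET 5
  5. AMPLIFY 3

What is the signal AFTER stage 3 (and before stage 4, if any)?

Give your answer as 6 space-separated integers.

Input: [-5, 1, 5, 5, -3, 3]
Stage 1 (OFFSET -5): -5+-5=-10, 1+-5=-4, 5+-5=0, 5+-5=0, -3+-5=-8, 3+-5=-2 -> [-10, -4, 0, 0, -8, -2]
Stage 2 (SUM): sum[0..0]=-10, sum[0..1]=-14, sum[0..2]=-14, sum[0..3]=-14, sum[0..4]=-22, sum[0..5]=-24 -> [-10, -14, -14, -14, -22, -24]
Stage 3 (CLIP -9 14): clip(-10,-9,14)=-9, clip(-14,-9,14)=-9, clip(-14,-9,14)=-9, clip(-14,-9,14)=-9, clip(-22,-9,14)=-9, clip(-24,-9,14)=-9 -> [-9, -9, -9, -9, -9, -9]

Answer: -9 -9 -9 -9 -9 -9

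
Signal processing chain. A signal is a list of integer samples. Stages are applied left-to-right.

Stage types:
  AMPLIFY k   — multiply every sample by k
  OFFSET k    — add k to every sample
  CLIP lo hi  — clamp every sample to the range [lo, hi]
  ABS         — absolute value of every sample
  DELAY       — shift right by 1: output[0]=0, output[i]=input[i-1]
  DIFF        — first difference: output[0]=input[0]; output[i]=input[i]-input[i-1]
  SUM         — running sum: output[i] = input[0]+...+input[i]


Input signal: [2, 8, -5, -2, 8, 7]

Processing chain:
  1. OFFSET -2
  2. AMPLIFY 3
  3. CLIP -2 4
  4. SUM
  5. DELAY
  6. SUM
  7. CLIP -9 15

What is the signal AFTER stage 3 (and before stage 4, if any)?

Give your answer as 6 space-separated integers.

Input: [2, 8, -5, -2, 8, 7]
Stage 1 (OFFSET -2): 2+-2=0, 8+-2=6, -5+-2=-7, -2+-2=-4, 8+-2=6, 7+-2=5 -> [0, 6, -7, -4, 6, 5]
Stage 2 (AMPLIFY 3): 0*3=0, 6*3=18, -7*3=-21, -4*3=-12, 6*3=18, 5*3=15 -> [0, 18, -21, -12, 18, 15]
Stage 3 (CLIP -2 4): clip(0,-2,4)=0, clip(18,-2,4)=4, clip(-21,-2,4)=-2, clip(-12,-2,4)=-2, clip(18,-2,4)=4, clip(15,-2,4)=4 -> [0, 4, -2, -2, 4, 4]

Answer: 0 4 -2 -2 4 4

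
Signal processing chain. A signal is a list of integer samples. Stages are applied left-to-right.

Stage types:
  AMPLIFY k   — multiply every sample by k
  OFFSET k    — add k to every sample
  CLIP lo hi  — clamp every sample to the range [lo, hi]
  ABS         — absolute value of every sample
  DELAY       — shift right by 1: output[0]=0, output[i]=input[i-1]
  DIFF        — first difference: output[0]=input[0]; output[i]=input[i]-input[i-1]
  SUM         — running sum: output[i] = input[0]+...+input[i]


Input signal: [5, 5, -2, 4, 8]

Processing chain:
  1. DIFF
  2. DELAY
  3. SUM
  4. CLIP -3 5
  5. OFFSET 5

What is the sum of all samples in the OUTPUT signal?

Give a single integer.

Input: [5, 5, -2, 4, 8]
Stage 1 (DIFF): s[0]=5, 5-5=0, -2-5=-7, 4--2=6, 8-4=4 -> [5, 0, -7, 6, 4]
Stage 2 (DELAY): [0, 5, 0, -7, 6] = [0, 5, 0, -7, 6] -> [0, 5, 0, -7, 6]
Stage 3 (SUM): sum[0..0]=0, sum[0..1]=5, sum[0..2]=5, sum[0..3]=-2, sum[0..4]=4 -> [0, 5, 5, -2, 4]
Stage 4 (CLIP -3 5): clip(0,-3,5)=0, clip(5,-3,5)=5, clip(5,-3,5)=5, clip(-2,-3,5)=-2, clip(4,-3,5)=4 -> [0, 5, 5, -2, 4]
Stage 5 (OFFSET 5): 0+5=5, 5+5=10, 5+5=10, -2+5=3, 4+5=9 -> [5, 10, 10, 3, 9]
Output sum: 37

Answer: 37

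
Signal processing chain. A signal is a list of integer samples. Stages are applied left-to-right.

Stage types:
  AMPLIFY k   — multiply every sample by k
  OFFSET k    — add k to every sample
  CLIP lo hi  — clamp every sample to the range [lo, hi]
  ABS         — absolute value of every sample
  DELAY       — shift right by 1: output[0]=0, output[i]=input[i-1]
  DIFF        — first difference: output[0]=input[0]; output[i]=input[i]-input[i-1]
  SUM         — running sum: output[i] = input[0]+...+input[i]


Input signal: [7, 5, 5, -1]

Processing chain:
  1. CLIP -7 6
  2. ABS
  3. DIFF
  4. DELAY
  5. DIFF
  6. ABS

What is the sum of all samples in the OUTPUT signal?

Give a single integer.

Input: [7, 5, 5, -1]
Stage 1 (CLIP -7 6): clip(7,-7,6)=6, clip(5,-7,6)=5, clip(5,-7,6)=5, clip(-1,-7,6)=-1 -> [6, 5, 5, -1]
Stage 2 (ABS): |6|=6, |5|=5, |5|=5, |-1|=1 -> [6, 5, 5, 1]
Stage 3 (DIFF): s[0]=6, 5-6=-1, 5-5=0, 1-5=-4 -> [6, -1, 0, -4]
Stage 4 (DELAY): [0, 6, -1, 0] = [0, 6, -1, 0] -> [0, 6, -1, 0]
Stage 5 (DIFF): s[0]=0, 6-0=6, -1-6=-7, 0--1=1 -> [0, 6, -7, 1]
Stage 6 (ABS): |0|=0, |6|=6, |-7|=7, |1|=1 -> [0, 6, 7, 1]
Output sum: 14

Answer: 14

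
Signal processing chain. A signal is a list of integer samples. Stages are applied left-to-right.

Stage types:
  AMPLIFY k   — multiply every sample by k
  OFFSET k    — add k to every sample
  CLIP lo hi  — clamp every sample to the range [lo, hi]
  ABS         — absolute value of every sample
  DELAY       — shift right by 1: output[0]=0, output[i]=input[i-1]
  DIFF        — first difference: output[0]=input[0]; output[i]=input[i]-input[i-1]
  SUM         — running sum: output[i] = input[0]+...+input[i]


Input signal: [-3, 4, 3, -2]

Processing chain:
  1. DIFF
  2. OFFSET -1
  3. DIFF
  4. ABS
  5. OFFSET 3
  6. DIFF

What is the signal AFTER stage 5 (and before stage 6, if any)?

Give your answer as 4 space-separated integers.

Input: [-3, 4, 3, -2]
Stage 1 (DIFF): s[0]=-3, 4--3=7, 3-4=-1, -2-3=-5 -> [-3, 7, -1, -5]
Stage 2 (OFFSET -1): -3+-1=-4, 7+-1=6, -1+-1=-2, -5+-1=-6 -> [-4, 6, -2, -6]
Stage 3 (DIFF): s[0]=-4, 6--4=10, -2-6=-8, -6--2=-4 -> [-4, 10, -8, -4]
Stage 4 (ABS): |-4|=4, |10|=10, |-8|=8, |-4|=4 -> [4, 10, 8, 4]
Stage 5 (OFFSET 3): 4+3=7, 10+3=13, 8+3=11, 4+3=7 -> [7, 13, 11, 7]

Answer: 7 13 11 7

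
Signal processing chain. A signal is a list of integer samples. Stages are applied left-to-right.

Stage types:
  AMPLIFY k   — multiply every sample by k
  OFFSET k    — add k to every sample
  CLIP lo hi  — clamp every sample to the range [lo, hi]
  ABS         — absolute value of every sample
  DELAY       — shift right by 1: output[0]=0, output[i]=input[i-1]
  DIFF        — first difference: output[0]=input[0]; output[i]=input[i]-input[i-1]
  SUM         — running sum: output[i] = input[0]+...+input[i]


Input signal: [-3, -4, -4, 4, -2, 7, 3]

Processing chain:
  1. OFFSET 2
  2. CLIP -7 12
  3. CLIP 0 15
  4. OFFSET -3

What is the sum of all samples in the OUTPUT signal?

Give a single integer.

Answer: -1

Derivation:
Input: [-3, -4, -4, 4, -2, 7, 3]
Stage 1 (OFFSET 2): -3+2=-1, -4+2=-2, -4+2=-2, 4+2=6, -2+2=0, 7+2=9, 3+2=5 -> [-1, -2, -2, 6, 0, 9, 5]
Stage 2 (CLIP -7 12): clip(-1,-7,12)=-1, clip(-2,-7,12)=-2, clip(-2,-7,12)=-2, clip(6,-7,12)=6, clip(0,-7,12)=0, clip(9,-7,12)=9, clip(5,-7,12)=5 -> [-1, -2, -2, 6, 0, 9, 5]
Stage 3 (CLIP 0 15): clip(-1,0,15)=0, clip(-2,0,15)=0, clip(-2,0,15)=0, clip(6,0,15)=6, clip(0,0,15)=0, clip(9,0,15)=9, clip(5,0,15)=5 -> [0, 0, 0, 6, 0, 9, 5]
Stage 4 (OFFSET -3): 0+-3=-3, 0+-3=-3, 0+-3=-3, 6+-3=3, 0+-3=-3, 9+-3=6, 5+-3=2 -> [-3, -3, -3, 3, -3, 6, 2]
Output sum: -1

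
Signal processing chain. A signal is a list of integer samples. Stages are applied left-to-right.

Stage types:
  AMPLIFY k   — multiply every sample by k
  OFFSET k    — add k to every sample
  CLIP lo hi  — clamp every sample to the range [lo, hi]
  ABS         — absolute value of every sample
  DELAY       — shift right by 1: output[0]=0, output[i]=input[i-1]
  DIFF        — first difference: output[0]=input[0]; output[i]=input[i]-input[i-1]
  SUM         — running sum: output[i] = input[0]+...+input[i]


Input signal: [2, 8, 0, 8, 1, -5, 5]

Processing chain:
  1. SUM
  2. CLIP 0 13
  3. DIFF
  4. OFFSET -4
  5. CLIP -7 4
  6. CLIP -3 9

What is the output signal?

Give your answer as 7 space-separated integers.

Input: [2, 8, 0, 8, 1, -5, 5]
Stage 1 (SUM): sum[0..0]=2, sum[0..1]=10, sum[0..2]=10, sum[0..3]=18, sum[0..4]=19, sum[0..5]=14, sum[0..6]=19 -> [2, 10, 10, 18, 19, 14, 19]
Stage 2 (CLIP 0 13): clip(2,0,13)=2, clip(10,0,13)=10, clip(10,0,13)=10, clip(18,0,13)=13, clip(19,0,13)=13, clip(14,0,13)=13, clip(19,0,13)=13 -> [2, 10, 10, 13, 13, 13, 13]
Stage 3 (DIFF): s[0]=2, 10-2=8, 10-10=0, 13-10=3, 13-13=0, 13-13=0, 13-13=0 -> [2, 8, 0, 3, 0, 0, 0]
Stage 4 (OFFSET -4): 2+-4=-2, 8+-4=4, 0+-4=-4, 3+-4=-1, 0+-4=-4, 0+-4=-4, 0+-4=-4 -> [-2, 4, -4, -1, -4, -4, -4]
Stage 5 (CLIP -7 4): clip(-2,-7,4)=-2, clip(4,-7,4)=4, clip(-4,-7,4)=-4, clip(-1,-7,4)=-1, clip(-4,-7,4)=-4, clip(-4,-7,4)=-4, clip(-4,-7,4)=-4 -> [-2, 4, -4, -1, -4, -4, -4]
Stage 6 (CLIP -3 9): clip(-2,-3,9)=-2, clip(4,-3,9)=4, clip(-4,-3,9)=-3, clip(-1,-3,9)=-1, clip(-4,-3,9)=-3, clip(-4,-3,9)=-3, clip(-4,-3,9)=-3 -> [-2, 4, -3, -1, -3, -3, -3]

Answer: -2 4 -3 -1 -3 -3 -3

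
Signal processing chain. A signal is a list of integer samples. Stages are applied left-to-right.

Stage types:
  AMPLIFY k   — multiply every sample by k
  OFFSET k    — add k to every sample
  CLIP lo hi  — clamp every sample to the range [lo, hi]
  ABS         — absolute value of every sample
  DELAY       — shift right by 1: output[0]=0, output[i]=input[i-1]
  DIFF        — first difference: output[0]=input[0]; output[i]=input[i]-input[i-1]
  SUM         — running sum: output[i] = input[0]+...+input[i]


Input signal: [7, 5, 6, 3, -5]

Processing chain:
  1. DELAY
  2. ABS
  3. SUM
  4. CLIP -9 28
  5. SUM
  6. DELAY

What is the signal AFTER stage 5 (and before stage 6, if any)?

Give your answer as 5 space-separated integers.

Input: [7, 5, 6, 3, -5]
Stage 1 (DELAY): [0, 7, 5, 6, 3] = [0, 7, 5, 6, 3] -> [0, 7, 5, 6, 3]
Stage 2 (ABS): |0|=0, |7|=7, |5|=5, |6|=6, |3|=3 -> [0, 7, 5, 6, 3]
Stage 3 (SUM): sum[0..0]=0, sum[0..1]=7, sum[0..2]=12, sum[0..3]=18, sum[0..4]=21 -> [0, 7, 12, 18, 21]
Stage 4 (CLIP -9 28): clip(0,-9,28)=0, clip(7,-9,28)=7, clip(12,-9,28)=12, clip(18,-9,28)=18, clip(21,-9,28)=21 -> [0, 7, 12, 18, 21]
Stage 5 (SUM): sum[0..0]=0, sum[0..1]=7, sum[0..2]=19, sum[0..3]=37, sum[0..4]=58 -> [0, 7, 19, 37, 58]

Answer: 0 7 19 37 58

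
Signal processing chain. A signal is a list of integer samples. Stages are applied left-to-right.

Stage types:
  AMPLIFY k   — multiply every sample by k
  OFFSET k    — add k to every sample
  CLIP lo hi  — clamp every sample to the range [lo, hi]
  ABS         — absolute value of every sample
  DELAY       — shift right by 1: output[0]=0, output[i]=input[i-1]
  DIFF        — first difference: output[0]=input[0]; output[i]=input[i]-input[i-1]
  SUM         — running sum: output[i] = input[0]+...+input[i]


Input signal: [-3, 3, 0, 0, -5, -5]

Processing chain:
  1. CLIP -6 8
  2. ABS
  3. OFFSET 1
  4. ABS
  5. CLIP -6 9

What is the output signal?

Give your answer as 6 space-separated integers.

Answer: 4 4 1 1 6 6

Derivation:
Input: [-3, 3, 0, 0, -5, -5]
Stage 1 (CLIP -6 8): clip(-3,-6,8)=-3, clip(3,-6,8)=3, clip(0,-6,8)=0, clip(0,-6,8)=0, clip(-5,-6,8)=-5, clip(-5,-6,8)=-5 -> [-3, 3, 0, 0, -5, -5]
Stage 2 (ABS): |-3|=3, |3|=3, |0|=0, |0|=0, |-5|=5, |-5|=5 -> [3, 3, 0, 0, 5, 5]
Stage 3 (OFFSET 1): 3+1=4, 3+1=4, 0+1=1, 0+1=1, 5+1=6, 5+1=6 -> [4, 4, 1, 1, 6, 6]
Stage 4 (ABS): |4|=4, |4|=4, |1|=1, |1|=1, |6|=6, |6|=6 -> [4, 4, 1, 1, 6, 6]
Stage 5 (CLIP -6 9): clip(4,-6,9)=4, clip(4,-6,9)=4, clip(1,-6,9)=1, clip(1,-6,9)=1, clip(6,-6,9)=6, clip(6,-6,9)=6 -> [4, 4, 1, 1, 6, 6]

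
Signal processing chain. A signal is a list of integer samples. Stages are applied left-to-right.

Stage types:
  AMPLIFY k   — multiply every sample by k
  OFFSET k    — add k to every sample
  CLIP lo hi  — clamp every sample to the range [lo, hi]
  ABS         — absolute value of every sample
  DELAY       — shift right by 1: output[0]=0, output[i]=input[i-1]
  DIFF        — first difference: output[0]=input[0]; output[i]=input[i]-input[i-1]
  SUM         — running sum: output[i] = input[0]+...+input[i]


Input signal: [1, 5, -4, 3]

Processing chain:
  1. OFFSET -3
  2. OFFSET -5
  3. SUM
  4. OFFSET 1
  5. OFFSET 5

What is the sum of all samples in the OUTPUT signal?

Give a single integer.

Input: [1, 5, -4, 3]
Stage 1 (OFFSET -3): 1+-3=-2, 5+-3=2, -4+-3=-7, 3+-3=0 -> [-2, 2, -7, 0]
Stage 2 (OFFSET -5): -2+-5=-7, 2+-5=-3, -7+-5=-12, 0+-5=-5 -> [-7, -3, -12, -5]
Stage 3 (SUM): sum[0..0]=-7, sum[0..1]=-10, sum[0..2]=-22, sum[0..3]=-27 -> [-7, -10, -22, -27]
Stage 4 (OFFSET 1): -7+1=-6, -10+1=-9, -22+1=-21, -27+1=-26 -> [-6, -9, -21, -26]
Stage 5 (OFFSET 5): -6+5=-1, -9+5=-4, -21+5=-16, -26+5=-21 -> [-1, -4, -16, -21]
Output sum: -42

Answer: -42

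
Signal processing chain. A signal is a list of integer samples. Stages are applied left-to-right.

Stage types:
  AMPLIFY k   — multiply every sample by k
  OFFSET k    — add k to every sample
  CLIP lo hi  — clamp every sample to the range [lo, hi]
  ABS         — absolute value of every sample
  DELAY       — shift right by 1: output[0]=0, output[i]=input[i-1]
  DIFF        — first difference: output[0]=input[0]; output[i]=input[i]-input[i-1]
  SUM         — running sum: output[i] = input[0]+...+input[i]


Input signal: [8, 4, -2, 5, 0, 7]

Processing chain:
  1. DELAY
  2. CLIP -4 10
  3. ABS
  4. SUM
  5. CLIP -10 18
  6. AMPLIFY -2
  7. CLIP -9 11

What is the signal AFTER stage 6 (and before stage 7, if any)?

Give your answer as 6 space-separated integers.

Input: [8, 4, -2, 5, 0, 7]
Stage 1 (DELAY): [0, 8, 4, -2, 5, 0] = [0, 8, 4, -2, 5, 0] -> [0, 8, 4, -2, 5, 0]
Stage 2 (CLIP -4 10): clip(0,-4,10)=0, clip(8,-4,10)=8, clip(4,-4,10)=4, clip(-2,-4,10)=-2, clip(5,-4,10)=5, clip(0,-4,10)=0 -> [0, 8, 4, -2, 5, 0]
Stage 3 (ABS): |0|=0, |8|=8, |4|=4, |-2|=2, |5|=5, |0|=0 -> [0, 8, 4, 2, 5, 0]
Stage 4 (SUM): sum[0..0]=0, sum[0..1]=8, sum[0..2]=12, sum[0..3]=14, sum[0..4]=19, sum[0..5]=19 -> [0, 8, 12, 14, 19, 19]
Stage 5 (CLIP -10 18): clip(0,-10,18)=0, clip(8,-10,18)=8, clip(12,-10,18)=12, clip(14,-10,18)=14, clip(19,-10,18)=18, clip(19,-10,18)=18 -> [0, 8, 12, 14, 18, 18]
Stage 6 (AMPLIFY -2): 0*-2=0, 8*-2=-16, 12*-2=-24, 14*-2=-28, 18*-2=-36, 18*-2=-36 -> [0, -16, -24, -28, -36, -36]

Answer: 0 -16 -24 -28 -36 -36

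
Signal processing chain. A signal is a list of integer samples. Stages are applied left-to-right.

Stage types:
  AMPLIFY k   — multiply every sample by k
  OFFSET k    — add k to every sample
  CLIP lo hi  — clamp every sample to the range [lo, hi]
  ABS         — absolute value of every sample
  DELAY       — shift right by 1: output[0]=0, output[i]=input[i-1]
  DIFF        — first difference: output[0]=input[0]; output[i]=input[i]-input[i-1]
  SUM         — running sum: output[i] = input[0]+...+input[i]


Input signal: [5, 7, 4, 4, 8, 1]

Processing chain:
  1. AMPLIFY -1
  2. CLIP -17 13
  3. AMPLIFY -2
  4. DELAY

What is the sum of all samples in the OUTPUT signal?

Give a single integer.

Input: [5, 7, 4, 4, 8, 1]
Stage 1 (AMPLIFY -1): 5*-1=-5, 7*-1=-7, 4*-1=-4, 4*-1=-4, 8*-1=-8, 1*-1=-1 -> [-5, -7, -4, -4, -8, -1]
Stage 2 (CLIP -17 13): clip(-5,-17,13)=-5, clip(-7,-17,13)=-7, clip(-4,-17,13)=-4, clip(-4,-17,13)=-4, clip(-8,-17,13)=-8, clip(-1,-17,13)=-1 -> [-5, -7, -4, -4, -8, -1]
Stage 3 (AMPLIFY -2): -5*-2=10, -7*-2=14, -4*-2=8, -4*-2=8, -8*-2=16, -1*-2=2 -> [10, 14, 8, 8, 16, 2]
Stage 4 (DELAY): [0, 10, 14, 8, 8, 16] = [0, 10, 14, 8, 8, 16] -> [0, 10, 14, 8, 8, 16]
Output sum: 56

Answer: 56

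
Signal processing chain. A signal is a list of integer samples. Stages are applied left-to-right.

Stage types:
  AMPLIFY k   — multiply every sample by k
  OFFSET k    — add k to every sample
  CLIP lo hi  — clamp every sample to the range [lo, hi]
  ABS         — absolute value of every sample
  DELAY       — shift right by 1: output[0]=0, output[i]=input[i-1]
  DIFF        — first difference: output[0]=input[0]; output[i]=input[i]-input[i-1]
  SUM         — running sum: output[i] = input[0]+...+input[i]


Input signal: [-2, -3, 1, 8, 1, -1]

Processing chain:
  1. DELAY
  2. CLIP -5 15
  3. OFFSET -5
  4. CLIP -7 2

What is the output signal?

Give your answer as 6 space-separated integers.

Input: [-2, -3, 1, 8, 1, -1]
Stage 1 (DELAY): [0, -2, -3, 1, 8, 1] = [0, -2, -3, 1, 8, 1] -> [0, -2, -3, 1, 8, 1]
Stage 2 (CLIP -5 15): clip(0,-5,15)=0, clip(-2,-5,15)=-2, clip(-3,-5,15)=-3, clip(1,-5,15)=1, clip(8,-5,15)=8, clip(1,-5,15)=1 -> [0, -2, -3, 1, 8, 1]
Stage 3 (OFFSET -5): 0+-5=-5, -2+-5=-7, -3+-5=-8, 1+-5=-4, 8+-5=3, 1+-5=-4 -> [-5, -7, -8, -4, 3, -4]
Stage 4 (CLIP -7 2): clip(-5,-7,2)=-5, clip(-7,-7,2)=-7, clip(-8,-7,2)=-7, clip(-4,-7,2)=-4, clip(3,-7,2)=2, clip(-4,-7,2)=-4 -> [-5, -7, -7, -4, 2, -4]

Answer: -5 -7 -7 -4 2 -4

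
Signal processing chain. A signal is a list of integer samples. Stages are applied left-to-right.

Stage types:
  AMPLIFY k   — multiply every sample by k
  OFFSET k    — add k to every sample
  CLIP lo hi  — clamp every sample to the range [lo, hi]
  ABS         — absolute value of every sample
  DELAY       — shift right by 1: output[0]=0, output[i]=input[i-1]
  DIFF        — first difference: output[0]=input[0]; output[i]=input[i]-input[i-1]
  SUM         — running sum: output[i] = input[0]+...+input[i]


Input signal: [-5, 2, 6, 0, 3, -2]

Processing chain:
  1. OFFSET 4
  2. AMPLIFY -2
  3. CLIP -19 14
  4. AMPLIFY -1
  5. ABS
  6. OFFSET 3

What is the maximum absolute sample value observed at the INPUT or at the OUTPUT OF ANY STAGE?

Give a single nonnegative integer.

Answer: 22

Derivation:
Input: [-5, 2, 6, 0, 3, -2] (max |s|=6)
Stage 1 (OFFSET 4): -5+4=-1, 2+4=6, 6+4=10, 0+4=4, 3+4=7, -2+4=2 -> [-1, 6, 10, 4, 7, 2] (max |s|=10)
Stage 2 (AMPLIFY -2): -1*-2=2, 6*-2=-12, 10*-2=-20, 4*-2=-8, 7*-2=-14, 2*-2=-4 -> [2, -12, -20, -8, -14, -4] (max |s|=20)
Stage 3 (CLIP -19 14): clip(2,-19,14)=2, clip(-12,-19,14)=-12, clip(-20,-19,14)=-19, clip(-8,-19,14)=-8, clip(-14,-19,14)=-14, clip(-4,-19,14)=-4 -> [2, -12, -19, -8, -14, -4] (max |s|=19)
Stage 4 (AMPLIFY -1): 2*-1=-2, -12*-1=12, -19*-1=19, -8*-1=8, -14*-1=14, -4*-1=4 -> [-2, 12, 19, 8, 14, 4] (max |s|=19)
Stage 5 (ABS): |-2|=2, |12|=12, |19|=19, |8|=8, |14|=14, |4|=4 -> [2, 12, 19, 8, 14, 4] (max |s|=19)
Stage 6 (OFFSET 3): 2+3=5, 12+3=15, 19+3=22, 8+3=11, 14+3=17, 4+3=7 -> [5, 15, 22, 11, 17, 7] (max |s|=22)
Overall max amplitude: 22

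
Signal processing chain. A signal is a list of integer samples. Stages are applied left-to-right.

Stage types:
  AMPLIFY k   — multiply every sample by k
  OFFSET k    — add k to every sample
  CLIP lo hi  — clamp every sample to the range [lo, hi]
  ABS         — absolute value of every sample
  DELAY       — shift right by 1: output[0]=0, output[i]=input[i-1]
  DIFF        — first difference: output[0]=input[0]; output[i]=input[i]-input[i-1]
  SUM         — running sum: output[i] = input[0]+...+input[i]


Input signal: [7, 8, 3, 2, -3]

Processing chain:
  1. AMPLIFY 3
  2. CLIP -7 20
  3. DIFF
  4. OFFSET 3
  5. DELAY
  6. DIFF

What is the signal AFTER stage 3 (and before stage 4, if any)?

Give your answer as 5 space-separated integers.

Input: [7, 8, 3, 2, -3]
Stage 1 (AMPLIFY 3): 7*3=21, 8*3=24, 3*3=9, 2*3=6, -3*3=-9 -> [21, 24, 9, 6, -9]
Stage 2 (CLIP -7 20): clip(21,-7,20)=20, clip(24,-7,20)=20, clip(9,-7,20)=9, clip(6,-7,20)=6, clip(-9,-7,20)=-7 -> [20, 20, 9, 6, -7]
Stage 3 (DIFF): s[0]=20, 20-20=0, 9-20=-11, 6-9=-3, -7-6=-13 -> [20, 0, -11, -3, -13]

Answer: 20 0 -11 -3 -13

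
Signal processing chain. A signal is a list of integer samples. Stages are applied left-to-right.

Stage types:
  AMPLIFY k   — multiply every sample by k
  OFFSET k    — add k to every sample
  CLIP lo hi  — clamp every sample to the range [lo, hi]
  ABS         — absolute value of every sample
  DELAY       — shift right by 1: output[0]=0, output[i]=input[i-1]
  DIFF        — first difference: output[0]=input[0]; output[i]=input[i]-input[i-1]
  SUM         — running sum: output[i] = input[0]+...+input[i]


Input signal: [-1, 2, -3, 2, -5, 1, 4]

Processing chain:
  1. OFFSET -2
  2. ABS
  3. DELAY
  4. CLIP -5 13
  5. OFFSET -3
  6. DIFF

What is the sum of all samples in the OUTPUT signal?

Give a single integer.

Answer: -2

Derivation:
Input: [-1, 2, -3, 2, -5, 1, 4]
Stage 1 (OFFSET -2): -1+-2=-3, 2+-2=0, -3+-2=-5, 2+-2=0, -5+-2=-7, 1+-2=-1, 4+-2=2 -> [-3, 0, -5, 0, -7, -1, 2]
Stage 2 (ABS): |-3|=3, |0|=0, |-5|=5, |0|=0, |-7|=7, |-1|=1, |2|=2 -> [3, 0, 5, 0, 7, 1, 2]
Stage 3 (DELAY): [0, 3, 0, 5, 0, 7, 1] = [0, 3, 0, 5, 0, 7, 1] -> [0, 3, 0, 5, 0, 7, 1]
Stage 4 (CLIP -5 13): clip(0,-5,13)=0, clip(3,-5,13)=3, clip(0,-5,13)=0, clip(5,-5,13)=5, clip(0,-5,13)=0, clip(7,-5,13)=7, clip(1,-5,13)=1 -> [0, 3, 0, 5, 0, 7, 1]
Stage 5 (OFFSET -3): 0+-3=-3, 3+-3=0, 0+-3=-3, 5+-3=2, 0+-3=-3, 7+-3=4, 1+-3=-2 -> [-3, 0, -3, 2, -3, 4, -2]
Stage 6 (DIFF): s[0]=-3, 0--3=3, -3-0=-3, 2--3=5, -3-2=-5, 4--3=7, -2-4=-6 -> [-3, 3, -3, 5, -5, 7, -6]
Output sum: -2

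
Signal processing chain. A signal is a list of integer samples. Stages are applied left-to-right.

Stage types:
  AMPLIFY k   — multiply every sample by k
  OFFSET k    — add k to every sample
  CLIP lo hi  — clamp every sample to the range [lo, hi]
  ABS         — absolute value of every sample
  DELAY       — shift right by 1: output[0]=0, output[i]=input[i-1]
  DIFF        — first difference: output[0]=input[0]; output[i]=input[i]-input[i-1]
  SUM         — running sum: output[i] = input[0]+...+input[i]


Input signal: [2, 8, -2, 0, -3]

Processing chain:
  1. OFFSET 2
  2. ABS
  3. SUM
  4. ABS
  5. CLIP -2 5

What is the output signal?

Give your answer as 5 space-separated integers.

Answer: 4 5 5 5 5

Derivation:
Input: [2, 8, -2, 0, -3]
Stage 1 (OFFSET 2): 2+2=4, 8+2=10, -2+2=0, 0+2=2, -3+2=-1 -> [4, 10, 0, 2, -1]
Stage 2 (ABS): |4|=4, |10|=10, |0|=0, |2|=2, |-1|=1 -> [4, 10, 0, 2, 1]
Stage 3 (SUM): sum[0..0]=4, sum[0..1]=14, sum[0..2]=14, sum[0..3]=16, sum[0..4]=17 -> [4, 14, 14, 16, 17]
Stage 4 (ABS): |4|=4, |14|=14, |14|=14, |16|=16, |17|=17 -> [4, 14, 14, 16, 17]
Stage 5 (CLIP -2 5): clip(4,-2,5)=4, clip(14,-2,5)=5, clip(14,-2,5)=5, clip(16,-2,5)=5, clip(17,-2,5)=5 -> [4, 5, 5, 5, 5]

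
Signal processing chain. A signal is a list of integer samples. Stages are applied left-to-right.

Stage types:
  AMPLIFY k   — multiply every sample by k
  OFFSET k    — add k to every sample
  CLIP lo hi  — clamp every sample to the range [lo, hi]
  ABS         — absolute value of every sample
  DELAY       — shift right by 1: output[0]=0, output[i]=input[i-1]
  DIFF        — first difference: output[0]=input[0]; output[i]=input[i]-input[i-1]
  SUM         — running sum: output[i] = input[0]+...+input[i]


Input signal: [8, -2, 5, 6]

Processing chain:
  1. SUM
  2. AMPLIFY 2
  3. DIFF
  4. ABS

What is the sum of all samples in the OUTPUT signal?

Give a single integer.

Answer: 42

Derivation:
Input: [8, -2, 5, 6]
Stage 1 (SUM): sum[0..0]=8, sum[0..1]=6, sum[0..2]=11, sum[0..3]=17 -> [8, 6, 11, 17]
Stage 2 (AMPLIFY 2): 8*2=16, 6*2=12, 11*2=22, 17*2=34 -> [16, 12, 22, 34]
Stage 3 (DIFF): s[0]=16, 12-16=-4, 22-12=10, 34-22=12 -> [16, -4, 10, 12]
Stage 4 (ABS): |16|=16, |-4|=4, |10|=10, |12|=12 -> [16, 4, 10, 12]
Output sum: 42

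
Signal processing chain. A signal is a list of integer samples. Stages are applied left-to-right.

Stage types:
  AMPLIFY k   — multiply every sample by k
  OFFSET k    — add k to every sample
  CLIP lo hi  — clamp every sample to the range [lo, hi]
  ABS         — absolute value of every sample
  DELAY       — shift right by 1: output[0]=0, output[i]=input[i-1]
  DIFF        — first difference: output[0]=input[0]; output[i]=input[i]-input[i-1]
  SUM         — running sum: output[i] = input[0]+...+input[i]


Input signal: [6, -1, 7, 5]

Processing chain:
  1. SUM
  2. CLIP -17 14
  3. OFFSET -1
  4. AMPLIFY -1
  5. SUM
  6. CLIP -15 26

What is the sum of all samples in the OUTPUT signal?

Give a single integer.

Answer: -44

Derivation:
Input: [6, -1, 7, 5]
Stage 1 (SUM): sum[0..0]=6, sum[0..1]=5, sum[0..2]=12, sum[0..3]=17 -> [6, 5, 12, 17]
Stage 2 (CLIP -17 14): clip(6,-17,14)=6, clip(5,-17,14)=5, clip(12,-17,14)=12, clip(17,-17,14)=14 -> [6, 5, 12, 14]
Stage 3 (OFFSET -1): 6+-1=5, 5+-1=4, 12+-1=11, 14+-1=13 -> [5, 4, 11, 13]
Stage 4 (AMPLIFY -1): 5*-1=-5, 4*-1=-4, 11*-1=-11, 13*-1=-13 -> [-5, -4, -11, -13]
Stage 5 (SUM): sum[0..0]=-5, sum[0..1]=-9, sum[0..2]=-20, sum[0..3]=-33 -> [-5, -9, -20, -33]
Stage 6 (CLIP -15 26): clip(-5,-15,26)=-5, clip(-9,-15,26)=-9, clip(-20,-15,26)=-15, clip(-33,-15,26)=-15 -> [-5, -9, -15, -15]
Output sum: -44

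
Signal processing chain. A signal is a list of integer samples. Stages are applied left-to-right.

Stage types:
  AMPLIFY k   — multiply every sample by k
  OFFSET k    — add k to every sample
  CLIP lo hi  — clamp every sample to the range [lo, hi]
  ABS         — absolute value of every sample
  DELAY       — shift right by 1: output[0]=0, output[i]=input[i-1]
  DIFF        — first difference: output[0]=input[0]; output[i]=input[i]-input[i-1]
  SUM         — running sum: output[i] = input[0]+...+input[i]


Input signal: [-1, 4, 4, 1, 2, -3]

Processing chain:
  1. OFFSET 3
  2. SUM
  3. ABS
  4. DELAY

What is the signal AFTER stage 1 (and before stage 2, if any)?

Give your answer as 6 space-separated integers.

Input: [-1, 4, 4, 1, 2, -3]
Stage 1 (OFFSET 3): -1+3=2, 4+3=7, 4+3=7, 1+3=4, 2+3=5, -3+3=0 -> [2, 7, 7, 4, 5, 0]

Answer: 2 7 7 4 5 0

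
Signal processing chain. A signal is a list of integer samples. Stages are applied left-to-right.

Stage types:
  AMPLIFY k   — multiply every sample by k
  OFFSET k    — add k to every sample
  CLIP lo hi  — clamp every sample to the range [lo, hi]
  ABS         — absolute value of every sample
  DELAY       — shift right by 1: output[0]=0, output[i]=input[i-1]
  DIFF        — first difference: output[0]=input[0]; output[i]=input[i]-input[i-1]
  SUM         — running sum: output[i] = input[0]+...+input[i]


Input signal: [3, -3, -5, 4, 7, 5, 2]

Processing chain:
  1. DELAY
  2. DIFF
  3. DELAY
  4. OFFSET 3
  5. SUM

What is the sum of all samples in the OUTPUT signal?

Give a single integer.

Input: [3, -3, -5, 4, 7, 5, 2]
Stage 1 (DELAY): [0, 3, -3, -5, 4, 7, 5] = [0, 3, -3, -5, 4, 7, 5] -> [0, 3, -3, -5, 4, 7, 5]
Stage 2 (DIFF): s[0]=0, 3-0=3, -3-3=-6, -5--3=-2, 4--5=9, 7-4=3, 5-7=-2 -> [0, 3, -6, -2, 9, 3, -2]
Stage 3 (DELAY): [0, 0, 3, -6, -2, 9, 3] = [0, 0, 3, -6, -2, 9, 3] -> [0, 0, 3, -6, -2, 9, 3]
Stage 4 (OFFSET 3): 0+3=3, 0+3=3, 3+3=6, -6+3=-3, -2+3=1, 9+3=12, 3+3=6 -> [3, 3, 6, -3, 1, 12, 6]
Stage 5 (SUM): sum[0..0]=3, sum[0..1]=6, sum[0..2]=12, sum[0..3]=9, sum[0..4]=10, sum[0..5]=22, sum[0..6]=28 -> [3, 6, 12, 9, 10, 22, 28]
Output sum: 90

Answer: 90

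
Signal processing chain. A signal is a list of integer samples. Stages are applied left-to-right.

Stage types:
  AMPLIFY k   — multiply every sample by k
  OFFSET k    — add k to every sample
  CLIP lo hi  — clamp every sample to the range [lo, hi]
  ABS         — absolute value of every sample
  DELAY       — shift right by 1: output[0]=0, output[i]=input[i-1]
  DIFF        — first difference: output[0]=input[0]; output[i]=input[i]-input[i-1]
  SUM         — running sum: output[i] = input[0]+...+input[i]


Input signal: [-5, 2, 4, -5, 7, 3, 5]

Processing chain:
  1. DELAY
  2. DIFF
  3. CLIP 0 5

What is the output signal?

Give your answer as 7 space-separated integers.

Input: [-5, 2, 4, -5, 7, 3, 5]
Stage 1 (DELAY): [0, -5, 2, 4, -5, 7, 3] = [0, -5, 2, 4, -5, 7, 3] -> [0, -5, 2, 4, -5, 7, 3]
Stage 2 (DIFF): s[0]=0, -5-0=-5, 2--5=7, 4-2=2, -5-4=-9, 7--5=12, 3-7=-4 -> [0, -5, 7, 2, -9, 12, -4]
Stage 3 (CLIP 0 5): clip(0,0,5)=0, clip(-5,0,5)=0, clip(7,0,5)=5, clip(2,0,5)=2, clip(-9,0,5)=0, clip(12,0,5)=5, clip(-4,0,5)=0 -> [0, 0, 5, 2, 0, 5, 0]

Answer: 0 0 5 2 0 5 0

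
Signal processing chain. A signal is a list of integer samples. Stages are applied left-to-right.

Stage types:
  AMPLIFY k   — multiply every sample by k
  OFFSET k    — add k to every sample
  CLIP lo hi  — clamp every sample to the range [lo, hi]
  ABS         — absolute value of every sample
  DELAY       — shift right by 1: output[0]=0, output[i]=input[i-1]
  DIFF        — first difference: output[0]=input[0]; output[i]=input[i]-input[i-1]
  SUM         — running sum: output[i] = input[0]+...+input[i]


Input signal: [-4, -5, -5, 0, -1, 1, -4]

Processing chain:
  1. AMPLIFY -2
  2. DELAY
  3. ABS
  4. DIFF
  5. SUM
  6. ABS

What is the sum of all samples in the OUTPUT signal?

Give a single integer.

Answer: 32

Derivation:
Input: [-4, -5, -5, 0, -1, 1, -4]
Stage 1 (AMPLIFY -2): -4*-2=8, -5*-2=10, -5*-2=10, 0*-2=0, -1*-2=2, 1*-2=-2, -4*-2=8 -> [8, 10, 10, 0, 2, -2, 8]
Stage 2 (DELAY): [0, 8, 10, 10, 0, 2, -2] = [0, 8, 10, 10, 0, 2, -2] -> [0, 8, 10, 10, 0, 2, -2]
Stage 3 (ABS): |0|=0, |8|=8, |10|=10, |10|=10, |0|=0, |2|=2, |-2|=2 -> [0, 8, 10, 10, 0, 2, 2]
Stage 4 (DIFF): s[0]=0, 8-0=8, 10-8=2, 10-10=0, 0-10=-10, 2-0=2, 2-2=0 -> [0, 8, 2, 0, -10, 2, 0]
Stage 5 (SUM): sum[0..0]=0, sum[0..1]=8, sum[0..2]=10, sum[0..3]=10, sum[0..4]=0, sum[0..5]=2, sum[0..6]=2 -> [0, 8, 10, 10, 0, 2, 2]
Stage 6 (ABS): |0|=0, |8|=8, |10|=10, |10|=10, |0|=0, |2|=2, |2|=2 -> [0, 8, 10, 10, 0, 2, 2]
Output sum: 32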